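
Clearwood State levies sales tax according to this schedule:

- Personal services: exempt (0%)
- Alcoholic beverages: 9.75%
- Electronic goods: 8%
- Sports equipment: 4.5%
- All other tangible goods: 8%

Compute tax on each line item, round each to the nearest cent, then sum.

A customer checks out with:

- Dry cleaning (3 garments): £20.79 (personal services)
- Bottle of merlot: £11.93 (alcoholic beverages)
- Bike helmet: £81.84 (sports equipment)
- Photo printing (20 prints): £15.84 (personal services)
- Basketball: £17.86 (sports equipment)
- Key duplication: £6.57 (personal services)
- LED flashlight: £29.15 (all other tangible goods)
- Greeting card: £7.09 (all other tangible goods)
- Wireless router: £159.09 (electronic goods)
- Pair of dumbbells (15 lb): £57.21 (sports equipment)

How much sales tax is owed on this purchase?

Dry cleaning (3 garments) £20.79: personal services → 0% → £0.00
Bottle of merlot £11.93: alcoholic beverages → 9.75% → £1.16
Bike helmet £81.84: sports equipment → 4.5% → £3.68
Photo printing (20 prints) £15.84: personal services → 0% → £0.00
Basketball £17.86: sports equipment → 4.5% → £0.80
Key duplication £6.57: personal services → 0% → £0.00
LED flashlight £29.15: all other tangible goods → 8% → £2.33
Greeting card £7.09: all other tangible goods → 8% → £0.57
Wireless router £159.09: electronic goods → 8% → £12.73
Pair of dumbbells (15 lb) £57.21: sports equipment → 4.5% → £2.57
Total tax = £1.16 + £3.68 + £0.80 + £2.33 + £0.57 + £12.73 + £2.57 = £23.84

£23.84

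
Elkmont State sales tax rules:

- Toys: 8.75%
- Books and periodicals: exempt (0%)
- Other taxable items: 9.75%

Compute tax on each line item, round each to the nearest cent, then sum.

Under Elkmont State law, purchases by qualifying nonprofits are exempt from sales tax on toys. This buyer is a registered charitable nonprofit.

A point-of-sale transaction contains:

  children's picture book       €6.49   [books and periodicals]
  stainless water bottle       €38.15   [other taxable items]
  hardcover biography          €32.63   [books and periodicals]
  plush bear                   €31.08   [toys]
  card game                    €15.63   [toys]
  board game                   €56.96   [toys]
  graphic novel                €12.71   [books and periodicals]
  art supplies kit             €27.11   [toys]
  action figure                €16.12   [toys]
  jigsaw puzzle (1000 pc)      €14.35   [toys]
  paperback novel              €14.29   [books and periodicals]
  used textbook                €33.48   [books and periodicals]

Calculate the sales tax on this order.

Children's picture book €6.49: books and periodicals → 0% → €0.00
Stainless water bottle €38.15: other taxable items → 9.75% → €3.72
Hardcover biography €32.63: books and periodicals → 0% → €0.00
Plush bear €31.08: toys, buyer-exempt → 0% → €0.00
Card game €15.63: toys, buyer-exempt → 0% → €0.00
Board game €56.96: toys, buyer-exempt → 0% → €0.00
Graphic novel €12.71: books and periodicals → 0% → €0.00
Art supplies kit €27.11: toys, buyer-exempt → 0% → €0.00
Action figure €16.12: toys, buyer-exempt → 0% → €0.00
Jigsaw puzzle (1000 pc) €14.35: toys, buyer-exempt → 0% → €0.00
Paperback novel €14.29: books and periodicals → 0% → €0.00
Used textbook €33.48: books and periodicals → 0% → €0.00
Total tax = €3.72

€3.72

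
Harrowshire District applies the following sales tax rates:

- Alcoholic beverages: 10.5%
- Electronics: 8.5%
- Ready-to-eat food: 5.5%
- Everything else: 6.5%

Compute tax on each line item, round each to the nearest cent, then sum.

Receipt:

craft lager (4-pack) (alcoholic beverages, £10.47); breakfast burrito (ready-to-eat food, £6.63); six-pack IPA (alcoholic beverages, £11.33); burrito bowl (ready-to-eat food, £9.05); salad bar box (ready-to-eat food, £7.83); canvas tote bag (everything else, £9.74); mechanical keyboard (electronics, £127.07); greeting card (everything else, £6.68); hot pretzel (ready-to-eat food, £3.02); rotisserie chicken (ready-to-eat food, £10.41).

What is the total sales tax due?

Craft lager (4-pack) £10.47: alcoholic beverages → 10.5% → £1.10
Breakfast burrito £6.63: ready-to-eat food → 5.5% → £0.36
Six-pack IPA £11.33: alcoholic beverages → 10.5% → £1.19
Burrito bowl £9.05: ready-to-eat food → 5.5% → £0.50
Salad bar box £7.83: ready-to-eat food → 5.5% → £0.43
Canvas tote bag £9.74: everything else → 6.5% → £0.63
Mechanical keyboard £127.07: electronics → 8.5% → £10.80
Greeting card £6.68: everything else → 6.5% → £0.43
Hot pretzel £3.02: ready-to-eat food → 5.5% → £0.17
Rotisserie chicken £10.41: ready-to-eat food → 5.5% → £0.57
Total tax = £1.10 + £0.36 + £1.19 + £0.50 + £0.43 + £0.63 + £10.80 + £0.43 + £0.17 + £0.57 = £16.18

£16.18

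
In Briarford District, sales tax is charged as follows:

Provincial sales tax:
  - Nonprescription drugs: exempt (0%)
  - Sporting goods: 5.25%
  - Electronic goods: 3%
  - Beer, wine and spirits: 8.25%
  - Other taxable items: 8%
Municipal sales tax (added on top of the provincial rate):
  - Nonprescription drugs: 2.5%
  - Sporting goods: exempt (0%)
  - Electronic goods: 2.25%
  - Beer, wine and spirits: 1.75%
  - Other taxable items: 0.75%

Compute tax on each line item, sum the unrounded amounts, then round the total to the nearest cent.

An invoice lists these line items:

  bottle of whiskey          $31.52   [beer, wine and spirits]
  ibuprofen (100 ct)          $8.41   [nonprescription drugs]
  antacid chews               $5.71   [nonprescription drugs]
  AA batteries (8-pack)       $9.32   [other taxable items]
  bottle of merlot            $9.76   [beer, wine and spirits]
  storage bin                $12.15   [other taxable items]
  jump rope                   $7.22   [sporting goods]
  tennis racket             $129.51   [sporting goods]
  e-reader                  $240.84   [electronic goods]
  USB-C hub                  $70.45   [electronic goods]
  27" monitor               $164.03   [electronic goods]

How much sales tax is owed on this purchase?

Bottle of whiskey $31.52: beer, wine and spirits → 8.25% + 1.75% municipal = 10% → $3.152
Ibuprofen (100 ct) $8.41: nonprescription drugs → 0% + 2.5% municipal = 2.5% → $0.21025
Antacid chews $5.71: nonprescription drugs → 0% + 2.5% municipal = 2.5% → $0.14275
AA batteries (8-pack) $9.32: other taxable items → 8% + 0.75% municipal = 8.75% → $0.8155
Bottle of merlot $9.76: beer, wine and spirits → 8.25% + 1.75% municipal = 10% → $0.976
Storage bin $12.15: other taxable items → 8% + 0.75% municipal = 8.75% → $1.063125
Jump rope $7.22: sporting goods → 5.25% + 0% municipal = 5.25% → $0.37905
Tennis racket $129.51: sporting goods → 5.25% + 0% municipal = 5.25% → $6.799275
E-reader $240.84: electronic goods → 3% + 2.25% municipal = 5.25% → $12.6441
USB-C hub $70.45: electronic goods → 3% + 2.25% municipal = 5.25% → $3.698625
27" monitor $164.03: electronic goods → 3% + 2.25% municipal = 5.25% → $8.611575
Unrounded tax sum = $38.49225 → $38.49

$38.49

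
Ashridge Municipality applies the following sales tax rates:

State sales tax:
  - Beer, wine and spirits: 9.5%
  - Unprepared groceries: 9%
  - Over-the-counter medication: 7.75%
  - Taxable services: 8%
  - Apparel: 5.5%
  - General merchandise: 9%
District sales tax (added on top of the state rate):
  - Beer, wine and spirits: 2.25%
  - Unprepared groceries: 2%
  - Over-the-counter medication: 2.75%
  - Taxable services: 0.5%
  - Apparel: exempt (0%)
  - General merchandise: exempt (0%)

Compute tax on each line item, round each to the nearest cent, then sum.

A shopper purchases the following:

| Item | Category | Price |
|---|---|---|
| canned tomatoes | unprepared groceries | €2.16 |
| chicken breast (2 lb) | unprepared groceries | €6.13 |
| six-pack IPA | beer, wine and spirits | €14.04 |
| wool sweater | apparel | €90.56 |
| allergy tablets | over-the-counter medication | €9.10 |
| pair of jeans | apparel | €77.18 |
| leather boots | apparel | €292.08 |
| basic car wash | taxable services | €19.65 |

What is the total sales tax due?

€30.47

Canned tomatoes €2.16: unprepared groceries → 9% + 2% district = 11% → €0.24
Chicken breast (2 lb) €6.13: unprepared groceries → 9% + 2% district = 11% → €0.67
Six-pack IPA €14.04: beer, wine and spirits → 9.5% + 2.25% district = 11.75% → €1.65
Wool sweater €90.56: apparel → 5.5% + 0% district = 5.5% → €4.98
Allergy tablets €9.10: over-the-counter medication → 7.75% + 2.75% district = 10.5% → €0.96
Pair of jeans €77.18: apparel → 5.5% + 0% district = 5.5% → €4.24
Leather boots €292.08: apparel → 5.5% + 0% district = 5.5% → €16.06
Basic car wash €19.65: taxable services → 8% + 0.5% district = 8.5% → €1.67
Total tax = €0.24 + €0.67 + €1.65 + €4.98 + €0.96 + €4.24 + €16.06 + €1.67 = €30.47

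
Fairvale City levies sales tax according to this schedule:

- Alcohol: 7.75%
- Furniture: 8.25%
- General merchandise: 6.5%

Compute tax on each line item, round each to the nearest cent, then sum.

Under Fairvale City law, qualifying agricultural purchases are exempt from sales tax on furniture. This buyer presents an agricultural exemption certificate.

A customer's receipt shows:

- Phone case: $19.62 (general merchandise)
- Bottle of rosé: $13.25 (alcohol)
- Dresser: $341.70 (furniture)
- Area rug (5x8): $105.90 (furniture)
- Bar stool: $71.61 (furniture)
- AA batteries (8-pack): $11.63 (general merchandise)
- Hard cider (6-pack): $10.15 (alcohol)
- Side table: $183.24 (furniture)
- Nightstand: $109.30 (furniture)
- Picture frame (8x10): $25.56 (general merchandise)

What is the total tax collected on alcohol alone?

$1.82

Bottle of rosé $13.25: alcohol → 7.75% → $1.03
Hard cider (6-pack) $10.15: alcohol → 7.75% → $0.79
Tax on alcohol = $1.03 + $0.79 = $1.82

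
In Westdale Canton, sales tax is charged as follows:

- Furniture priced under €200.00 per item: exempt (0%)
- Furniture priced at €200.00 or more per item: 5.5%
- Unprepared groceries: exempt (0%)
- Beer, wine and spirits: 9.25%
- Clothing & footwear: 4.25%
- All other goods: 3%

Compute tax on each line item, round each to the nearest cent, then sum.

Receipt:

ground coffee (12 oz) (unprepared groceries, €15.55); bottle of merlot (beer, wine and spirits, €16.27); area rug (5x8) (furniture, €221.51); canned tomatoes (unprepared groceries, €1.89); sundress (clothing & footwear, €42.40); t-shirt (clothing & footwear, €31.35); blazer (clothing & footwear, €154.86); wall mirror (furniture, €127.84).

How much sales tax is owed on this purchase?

€23.39

Ground coffee (12 oz) €15.55: unprepared groceries → 0% → €0.00
Bottle of merlot €16.27: beer, wine and spirits → 9.25% → €1.50
Area rug (5x8) €221.51: furniture, €200.00 or more → 5.5% → €12.18
Canned tomatoes €1.89: unprepared groceries → 0% → €0.00
Sundress €42.40: clothing & footwear → 4.25% → €1.80
T-shirt €31.35: clothing & footwear → 4.25% → €1.33
Blazer €154.86: clothing & footwear → 4.25% → €6.58
Wall mirror €127.84: furniture, under €200.00 → 0% → €0.00
Total tax = €1.50 + €12.18 + €1.80 + €1.33 + €6.58 = €23.39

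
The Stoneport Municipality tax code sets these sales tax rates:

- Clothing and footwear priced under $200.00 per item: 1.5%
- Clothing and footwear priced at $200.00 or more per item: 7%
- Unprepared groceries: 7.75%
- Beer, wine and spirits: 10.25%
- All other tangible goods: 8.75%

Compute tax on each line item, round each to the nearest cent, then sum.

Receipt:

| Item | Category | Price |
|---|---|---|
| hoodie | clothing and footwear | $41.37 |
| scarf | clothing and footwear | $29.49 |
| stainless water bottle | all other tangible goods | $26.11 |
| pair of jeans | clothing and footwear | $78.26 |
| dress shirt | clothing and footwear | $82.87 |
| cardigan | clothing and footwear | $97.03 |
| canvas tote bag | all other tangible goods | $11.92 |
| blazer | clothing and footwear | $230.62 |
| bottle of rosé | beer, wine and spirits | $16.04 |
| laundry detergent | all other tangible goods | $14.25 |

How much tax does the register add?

$27.28

Hoodie $41.37: clothing and footwear, under $200.00 → 1.5% → $0.62
Scarf $29.49: clothing and footwear, under $200.00 → 1.5% → $0.44
Stainless water bottle $26.11: all other tangible goods → 8.75% → $2.28
Pair of jeans $78.26: clothing and footwear, under $200.00 → 1.5% → $1.17
Dress shirt $82.87: clothing and footwear, under $200.00 → 1.5% → $1.24
Cardigan $97.03: clothing and footwear, under $200.00 → 1.5% → $1.46
Canvas tote bag $11.92: all other tangible goods → 8.75% → $1.04
Blazer $230.62: clothing and footwear, $200.00 or more → 7% → $16.14
Bottle of rosé $16.04: beer, wine and spirits → 10.25% → $1.64
Laundry detergent $14.25: all other tangible goods → 8.75% → $1.25
Total tax = $0.62 + $0.44 + $2.28 + $1.17 + $1.24 + $1.46 + $1.04 + $16.14 + $1.64 + $1.25 = $27.28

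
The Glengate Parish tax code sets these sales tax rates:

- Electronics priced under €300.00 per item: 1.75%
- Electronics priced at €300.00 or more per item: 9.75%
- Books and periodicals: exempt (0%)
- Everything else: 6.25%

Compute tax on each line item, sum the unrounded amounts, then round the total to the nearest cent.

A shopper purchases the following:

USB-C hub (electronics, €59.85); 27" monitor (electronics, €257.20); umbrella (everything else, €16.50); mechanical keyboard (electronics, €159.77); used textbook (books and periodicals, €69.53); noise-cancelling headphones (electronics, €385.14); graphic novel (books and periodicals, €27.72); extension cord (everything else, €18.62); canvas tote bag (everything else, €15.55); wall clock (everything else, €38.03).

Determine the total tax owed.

USB-C hub €59.85: electronics, under €300.00 → 1.75% → €1.047375
27" monitor €257.20: electronics, under €300.00 → 1.75% → €4.501
Umbrella €16.50: everything else → 6.25% → €1.03125
Mechanical keyboard €159.77: electronics, under €300.00 → 1.75% → €2.795975
Used textbook €69.53: books and periodicals → 0% → €0.00
Noise-cancelling headphones €385.14: electronics, €300.00 or more → 9.75% → €37.55115
Graphic novel €27.72: books and periodicals → 0% → €0.00
Extension cord €18.62: everything else → 6.25% → €1.16375
Canvas tote bag €15.55: everything else → 6.25% → €0.971875
Wall clock €38.03: everything else → 6.25% → €2.376875
Unrounded tax sum = €51.43925 → €51.44

€51.44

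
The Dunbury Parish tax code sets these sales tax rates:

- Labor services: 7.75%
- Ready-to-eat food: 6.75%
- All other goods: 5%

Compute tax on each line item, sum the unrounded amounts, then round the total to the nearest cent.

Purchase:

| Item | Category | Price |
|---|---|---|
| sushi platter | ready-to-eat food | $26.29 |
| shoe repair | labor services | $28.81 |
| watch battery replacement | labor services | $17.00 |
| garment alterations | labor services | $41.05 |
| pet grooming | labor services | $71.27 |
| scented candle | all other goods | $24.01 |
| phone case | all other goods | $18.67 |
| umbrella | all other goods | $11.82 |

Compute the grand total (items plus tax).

Sushi platter $26.29: ready-to-eat food → 6.75% → $1.774575
Shoe repair $28.81: labor services → 7.75% → $2.232775
Watch battery replacement $17.00: labor services → 7.75% → $1.3175
Garment alterations $41.05: labor services → 7.75% → $3.181375
Pet grooming $71.27: labor services → 7.75% → $5.523425
Scented candle $24.01: all other goods → 5% → $1.2005
Phone case $18.67: all other goods → 5% → $0.9335
Umbrella $11.82: all other goods → 5% → $0.591
Subtotal = $238.92; unrounded tax = $16.75465 → $16.75; total due = $255.67

$255.67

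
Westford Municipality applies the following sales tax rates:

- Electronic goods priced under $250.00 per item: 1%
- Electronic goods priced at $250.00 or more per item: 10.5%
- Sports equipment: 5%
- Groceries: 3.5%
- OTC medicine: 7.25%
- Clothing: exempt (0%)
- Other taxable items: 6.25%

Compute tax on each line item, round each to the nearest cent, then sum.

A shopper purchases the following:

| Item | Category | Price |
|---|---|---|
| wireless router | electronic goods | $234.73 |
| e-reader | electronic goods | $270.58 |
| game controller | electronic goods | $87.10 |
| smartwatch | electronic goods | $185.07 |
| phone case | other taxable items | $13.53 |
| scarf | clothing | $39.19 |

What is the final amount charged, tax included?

Wireless router $234.73: electronic goods, under $250.00 → 1% → $2.35
E-reader $270.58: electronic goods, $250.00 or more → 10.5% → $28.41
Game controller $87.10: electronic goods, under $250.00 → 1% → $0.87
Smartwatch $185.07: electronic goods, under $250.00 → 1% → $1.85
Phone case $13.53: other taxable items → 6.25% → $0.85
Scarf $39.19: clothing → 0% → $0.00
Subtotal = $830.20; tax = $34.33; total due = $864.53

$864.53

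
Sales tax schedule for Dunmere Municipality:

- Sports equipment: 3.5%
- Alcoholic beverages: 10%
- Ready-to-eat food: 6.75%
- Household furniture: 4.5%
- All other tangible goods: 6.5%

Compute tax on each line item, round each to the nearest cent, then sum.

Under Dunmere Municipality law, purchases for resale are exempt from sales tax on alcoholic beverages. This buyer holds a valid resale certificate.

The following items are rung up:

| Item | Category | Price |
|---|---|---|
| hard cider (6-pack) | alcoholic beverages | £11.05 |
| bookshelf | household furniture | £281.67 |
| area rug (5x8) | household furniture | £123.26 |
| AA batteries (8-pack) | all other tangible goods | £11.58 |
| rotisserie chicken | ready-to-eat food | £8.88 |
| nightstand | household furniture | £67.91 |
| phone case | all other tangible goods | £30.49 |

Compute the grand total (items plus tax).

Hard cider (6-pack) £11.05: alcoholic beverages, buyer-exempt → 0% → £0.00
Bookshelf £281.67: household furniture → 4.5% → £12.68
Area rug (5x8) £123.26: household furniture → 4.5% → £5.55
AA batteries (8-pack) £11.58: all other tangible goods → 6.5% → £0.75
Rotisserie chicken £8.88: ready-to-eat food → 6.75% → £0.60
Nightstand £67.91: household furniture → 4.5% → £3.06
Phone case £30.49: all other tangible goods → 6.5% → £1.98
Subtotal = £534.84; tax = £24.62; total due = £559.46

£559.46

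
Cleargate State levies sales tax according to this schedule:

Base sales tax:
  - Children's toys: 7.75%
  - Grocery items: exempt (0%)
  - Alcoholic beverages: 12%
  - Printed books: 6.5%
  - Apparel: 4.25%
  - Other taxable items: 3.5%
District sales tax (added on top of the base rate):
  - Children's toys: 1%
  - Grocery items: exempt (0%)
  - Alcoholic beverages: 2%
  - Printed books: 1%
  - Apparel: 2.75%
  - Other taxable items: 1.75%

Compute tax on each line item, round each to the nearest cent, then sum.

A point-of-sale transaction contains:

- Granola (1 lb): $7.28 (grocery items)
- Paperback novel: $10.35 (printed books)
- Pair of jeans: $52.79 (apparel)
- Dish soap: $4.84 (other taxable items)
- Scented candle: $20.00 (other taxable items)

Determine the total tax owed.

Granola (1 lb) $7.28: grocery items → 0% + 0% district = 0% → $0.00
Paperback novel $10.35: printed books → 6.5% + 1% district = 7.5% → $0.78
Pair of jeans $52.79: apparel → 4.25% + 2.75% district = 7% → $3.70
Dish soap $4.84: other taxable items → 3.5% + 1.75% district = 5.25% → $0.25
Scented candle $20.00: other taxable items → 3.5% + 1.75% district = 5.25% → $1.05
Total tax = $0.78 + $3.70 + $0.25 + $1.05 = $5.78

$5.78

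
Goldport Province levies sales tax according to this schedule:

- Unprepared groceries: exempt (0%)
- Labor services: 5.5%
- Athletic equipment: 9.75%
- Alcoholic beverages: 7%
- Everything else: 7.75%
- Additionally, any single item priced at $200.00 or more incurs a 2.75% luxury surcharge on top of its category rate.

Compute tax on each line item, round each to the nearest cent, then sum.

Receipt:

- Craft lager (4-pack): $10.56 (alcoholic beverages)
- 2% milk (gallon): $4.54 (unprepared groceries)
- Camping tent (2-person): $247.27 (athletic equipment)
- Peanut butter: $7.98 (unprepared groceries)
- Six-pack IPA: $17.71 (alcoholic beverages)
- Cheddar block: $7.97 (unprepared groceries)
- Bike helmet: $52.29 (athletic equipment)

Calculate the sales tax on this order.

$37.99

Craft lager (4-pack) $10.56: alcoholic beverages → 7% → $0.74
2% milk (gallon) $4.54: unprepared groceries → 0% → $0.00
Camping tent (2-person) $247.27: athletic equipment → 9.75% + 2.75% surcharge = 12.5% → $30.91
Peanut butter $7.98: unprepared groceries → 0% → $0.00
Six-pack IPA $17.71: alcoholic beverages → 7% → $1.24
Cheddar block $7.97: unprepared groceries → 0% → $0.00
Bike helmet $52.29: athletic equipment → 9.75% → $5.10
Total tax = $0.74 + $30.91 + $1.24 + $5.10 = $37.99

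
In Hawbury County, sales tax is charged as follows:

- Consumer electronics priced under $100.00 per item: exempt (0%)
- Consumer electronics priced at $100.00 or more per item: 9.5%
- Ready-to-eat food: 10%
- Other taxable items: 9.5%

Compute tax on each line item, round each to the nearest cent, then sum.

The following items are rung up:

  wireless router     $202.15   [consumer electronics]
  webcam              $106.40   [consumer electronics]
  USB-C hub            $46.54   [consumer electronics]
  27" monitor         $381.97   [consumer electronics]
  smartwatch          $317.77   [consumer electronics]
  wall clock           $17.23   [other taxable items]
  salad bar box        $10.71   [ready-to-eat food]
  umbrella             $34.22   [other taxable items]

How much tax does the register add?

$101.75

Wireless router $202.15: consumer electronics, $100.00 or more → 9.5% → $19.20
Webcam $106.40: consumer electronics, $100.00 or more → 9.5% → $10.11
USB-C hub $46.54: consumer electronics, under $100.00 → 0% → $0.00
27" monitor $381.97: consumer electronics, $100.00 or more → 9.5% → $36.29
Smartwatch $317.77: consumer electronics, $100.00 or more → 9.5% → $30.19
Wall clock $17.23: other taxable items → 9.5% → $1.64
Salad bar box $10.71: ready-to-eat food → 10% → $1.07
Umbrella $34.22: other taxable items → 9.5% → $3.25
Total tax = $19.20 + $10.11 + $36.29 + $30.19 + $1.64 + $1.07 + $3.25 = $101.75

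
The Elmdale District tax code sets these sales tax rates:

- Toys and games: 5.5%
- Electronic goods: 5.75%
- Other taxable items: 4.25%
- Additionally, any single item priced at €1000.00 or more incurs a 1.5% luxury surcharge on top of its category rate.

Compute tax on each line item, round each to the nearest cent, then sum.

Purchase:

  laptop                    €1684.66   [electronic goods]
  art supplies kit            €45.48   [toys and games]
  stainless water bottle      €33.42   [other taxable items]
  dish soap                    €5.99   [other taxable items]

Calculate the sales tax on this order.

Laptop €1684.66: electronic goods → 5.75% + 1.5% surcharge = 7.25% → €122.14
Art supplies kit €45.48: toys and games → 5.5% → €2.50
Stainless water bottle €33.42: other taxable items → 4.25% → €1.42
Dish soap €5.99: other taxable items → 4.25% → €0.25
Total tax = €122.14 + €2.50 + €1.42 + €0.25 = €126.31

€126.31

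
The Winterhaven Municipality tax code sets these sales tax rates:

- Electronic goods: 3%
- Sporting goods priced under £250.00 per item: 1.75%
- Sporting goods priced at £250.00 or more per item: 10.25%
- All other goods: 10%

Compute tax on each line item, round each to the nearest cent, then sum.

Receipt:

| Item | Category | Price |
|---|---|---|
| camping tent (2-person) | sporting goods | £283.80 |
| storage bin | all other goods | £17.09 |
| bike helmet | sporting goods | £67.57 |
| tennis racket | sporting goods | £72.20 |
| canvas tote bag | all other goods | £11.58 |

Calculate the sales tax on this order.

£34.40

Camping tent (2-person) £283.80: sporting goods, £250.00 or more → 10.25% → £29.09
Storage bin £17.09: all other goods → 10% → £1.71
Bike helmet £67.57: sporting goods, under £250.00 → 1.75% → £1.18
Tennis racket £72.20: sporting goods, under £250.00 → 1.75% → £1.26
Canvas tote bag £11.58: all other goods → 10% → £1.16
Total tax = £29.09 + £1.71 + £1.18 + £1.26 + £1.16 = £34.40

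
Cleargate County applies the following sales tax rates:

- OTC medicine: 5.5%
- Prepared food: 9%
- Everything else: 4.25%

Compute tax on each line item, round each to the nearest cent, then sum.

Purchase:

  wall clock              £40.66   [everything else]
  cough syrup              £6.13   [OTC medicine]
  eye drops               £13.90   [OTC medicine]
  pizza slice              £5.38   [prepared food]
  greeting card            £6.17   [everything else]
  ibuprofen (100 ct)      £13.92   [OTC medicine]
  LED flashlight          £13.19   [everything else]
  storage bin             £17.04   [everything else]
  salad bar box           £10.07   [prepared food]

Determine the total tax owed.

Wall clock £40.66: everything else → 4.25% → £1.73
Cough syrup £6.13: OTC medicine → 5.5% → £0.34
Eye drops £13.90: OTC medicine → 5.5% → £0.76
Pizza slice £5.38: prepared food → 9% → £0.48
Greeting card £6.17: everything else → 4.25% → £0.26
Ibuprofen (100 ct) £13.92: OTC medicine → 5.5% → £0.77
LED flashlight £13.19: everything else → 4.25% → £0.56
Storage bin £17.04: everything else → 4.25% → £0.72
Salad bar box £10.07: prepared food → 9% → £0.91
Total tax = £1.73 + £0.34 + £0.76 + £0.48 + £0.26 + £0.77 + £0.56 + £0.72 + £0.91 = £6.53

£6.53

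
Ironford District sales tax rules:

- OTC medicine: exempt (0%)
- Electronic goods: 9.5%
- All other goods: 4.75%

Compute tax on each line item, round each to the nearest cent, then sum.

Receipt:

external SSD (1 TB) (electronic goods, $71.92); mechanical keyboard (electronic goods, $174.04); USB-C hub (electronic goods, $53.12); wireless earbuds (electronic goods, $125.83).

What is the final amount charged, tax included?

$465.27

External SSD (1 TB) $71.92: electronic goods → 9.5% → $6.83
Mechanical keyboard $174.04: electronic goods → 9.5% → $16.53
USB-C hub $53.12: electronic goods → 9.5% → $5.05
Wireless earbuds $125.83: electronic goods → 9.5% → $11.95
Subtotal = $424.91; tax = $40.36; total due = $465.27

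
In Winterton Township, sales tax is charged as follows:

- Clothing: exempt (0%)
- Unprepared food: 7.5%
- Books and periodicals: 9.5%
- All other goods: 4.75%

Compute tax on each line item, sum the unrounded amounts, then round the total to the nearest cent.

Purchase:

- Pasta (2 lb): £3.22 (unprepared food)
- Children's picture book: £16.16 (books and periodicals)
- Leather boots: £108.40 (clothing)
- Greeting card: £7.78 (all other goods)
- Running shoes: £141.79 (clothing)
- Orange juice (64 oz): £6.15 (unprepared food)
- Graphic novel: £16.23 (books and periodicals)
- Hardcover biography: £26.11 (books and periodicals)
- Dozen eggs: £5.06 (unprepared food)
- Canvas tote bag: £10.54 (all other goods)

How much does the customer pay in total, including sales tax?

Pasta (2 lb) £3.22: unprepared food → 7.5% → £0.2415
Children's picture book £16.16: books and periodicals → 9.5% → £1.5352
Leather boots £108.40: clothing → 0% → £0.00
Greeting card £7.78: all other goods → 4.75% → £0.36955
Running shoes £141.79: clothing → 0% → £0.00
Orange juice (64 oz) £6.15: unprepared food → 7.5% → £0.46125
Graphic novel £16.23: books and periodicals → 9.5% → £1.54185
Hardcover biography £26.11: books and periodicals → 9.5% → £2.48045
Dozen eggs £5.06: unprepared food → 7.5% → £0.3795
Canvas tote bag £10.54: all other goods → 4.75% → £0.50065
Subtotal = £341.44; unrounded tax = £7.50995 → £7.51; total due = £348.95

£348.95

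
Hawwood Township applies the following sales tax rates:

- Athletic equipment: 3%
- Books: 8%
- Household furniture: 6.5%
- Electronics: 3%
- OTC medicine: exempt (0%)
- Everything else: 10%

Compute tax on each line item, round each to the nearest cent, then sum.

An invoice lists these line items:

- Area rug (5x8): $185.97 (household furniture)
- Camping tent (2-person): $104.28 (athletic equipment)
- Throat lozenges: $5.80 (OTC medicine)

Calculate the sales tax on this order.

Area rug (5x8) $185.97: household furniture → 6.5% → $12.09
Camping tent (2-person) $104.28: athletic equipment → 3% → $3.13
Throat lozenges $5.80: OTC medicine → 0% → $0.00
Total tax = $12.09 + $3.13 = $15.22

$15.22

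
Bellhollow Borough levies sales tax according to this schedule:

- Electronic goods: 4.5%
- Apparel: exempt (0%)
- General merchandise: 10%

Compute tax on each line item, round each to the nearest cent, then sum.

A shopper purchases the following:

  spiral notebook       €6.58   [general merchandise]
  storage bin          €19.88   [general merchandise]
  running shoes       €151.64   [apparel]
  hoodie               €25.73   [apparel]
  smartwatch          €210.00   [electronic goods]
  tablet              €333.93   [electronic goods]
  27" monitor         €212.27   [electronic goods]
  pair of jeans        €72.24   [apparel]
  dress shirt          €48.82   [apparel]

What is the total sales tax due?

Spiral notebook €6.58: general merchandise → 10% → €0.66
Storage bin €19.88: general merchandise → 10% → €1.99
Running shoes €151.64: apparel → 0% → €0.00
Hoodie €25.73: apparel → 0% → €0.00
Smartwatch €210.00: electronic goods → 4.5% → €9.45
Tablet €333.93: electronic goods → 4.5% → €15.03
27" monitor €212.27: electronic goods → 4.5% → €9.55
Pair of jeans €72.24: apparel → 0% → €0.00
Dress shirt €48.82: apparel → 0% → €0.00
Total tax = €0.66 + €1.99 + €9.45 + €15.03 + €9.55 = €36.68

€36.68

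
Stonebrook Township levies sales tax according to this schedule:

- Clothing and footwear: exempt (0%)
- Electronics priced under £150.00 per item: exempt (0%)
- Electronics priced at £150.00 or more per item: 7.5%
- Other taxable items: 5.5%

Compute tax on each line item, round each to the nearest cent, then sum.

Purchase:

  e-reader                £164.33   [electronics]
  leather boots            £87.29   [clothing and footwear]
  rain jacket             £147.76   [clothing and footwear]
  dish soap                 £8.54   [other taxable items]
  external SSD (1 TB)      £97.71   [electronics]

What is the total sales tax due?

£12.79

E-reader £164.33: electronics, £150.00 or more → 7.5% → £12.32
Leather boots £87.29: clothing and footwear → 0% → £0.00
Rain jacket £147.76: clothing and footwear → 0% → £0.00
Dish soap £8.54: other taxable items → 5.5% → £0.47
External SSD (1 TB) £97.71: electronics, under £150.00 → 0% → £0.00
Total tax = £12.32 + £0.47 = £12.79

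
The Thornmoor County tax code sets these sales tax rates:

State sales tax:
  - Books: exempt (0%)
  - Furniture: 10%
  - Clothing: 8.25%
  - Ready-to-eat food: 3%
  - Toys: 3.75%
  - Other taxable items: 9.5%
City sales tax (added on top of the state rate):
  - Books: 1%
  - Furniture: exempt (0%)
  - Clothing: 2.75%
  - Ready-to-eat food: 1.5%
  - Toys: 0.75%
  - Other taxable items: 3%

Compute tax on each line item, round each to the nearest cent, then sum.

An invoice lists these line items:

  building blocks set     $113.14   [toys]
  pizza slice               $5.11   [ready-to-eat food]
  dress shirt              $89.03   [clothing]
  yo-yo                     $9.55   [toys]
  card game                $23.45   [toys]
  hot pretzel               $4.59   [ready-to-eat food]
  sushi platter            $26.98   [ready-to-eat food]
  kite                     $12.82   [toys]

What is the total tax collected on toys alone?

$7.16

Building blocks set $113.14: toys → 3.75% + 0.75% city = 4.5% → $5.09
Yo-yo $9.55: toys → 3.75% + 0.75% city = 4.5% → $0.43
Card game $23.45: toys → 3.75% + 0.75% city = 4.5% → $1.06
Kite $12.82: toys → 3.75% + 0.75% city = 4.5% → $0.58
Tax on toys = $5.09 + $0.43 + $1.06 + $0.58 = $7.16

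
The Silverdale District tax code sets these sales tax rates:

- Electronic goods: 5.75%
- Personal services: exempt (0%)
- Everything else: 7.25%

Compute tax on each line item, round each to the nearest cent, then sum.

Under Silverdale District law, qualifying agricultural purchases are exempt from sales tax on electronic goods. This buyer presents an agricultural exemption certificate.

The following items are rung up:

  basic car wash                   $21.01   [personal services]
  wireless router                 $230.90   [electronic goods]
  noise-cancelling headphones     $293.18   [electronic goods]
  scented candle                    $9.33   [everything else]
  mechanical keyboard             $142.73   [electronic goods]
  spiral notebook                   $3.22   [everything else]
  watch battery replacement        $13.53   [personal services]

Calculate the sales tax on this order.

Basic car wash $21.01: personal services → 0% → $0.00
Wireless router $230.90: electronic goods, buyer-exempt → 0% → $0.00
Noise-cancelling headphones $293.18: electronic goods, buyer-exempt → 0% → $0.00
Scented candle $9.33: everything else → 7.25% → $0.68
Mechanical keyboard $142.73: electronic goods, buyer-exempt → 0% → $0.00
Spiral notebook $3.22: everything else → 7.25% → $0.23
Watch battery replacement $13.53: personal services → 0% → $0.00
Total tax = $0.68 + $0.23 = $0.91

$0.91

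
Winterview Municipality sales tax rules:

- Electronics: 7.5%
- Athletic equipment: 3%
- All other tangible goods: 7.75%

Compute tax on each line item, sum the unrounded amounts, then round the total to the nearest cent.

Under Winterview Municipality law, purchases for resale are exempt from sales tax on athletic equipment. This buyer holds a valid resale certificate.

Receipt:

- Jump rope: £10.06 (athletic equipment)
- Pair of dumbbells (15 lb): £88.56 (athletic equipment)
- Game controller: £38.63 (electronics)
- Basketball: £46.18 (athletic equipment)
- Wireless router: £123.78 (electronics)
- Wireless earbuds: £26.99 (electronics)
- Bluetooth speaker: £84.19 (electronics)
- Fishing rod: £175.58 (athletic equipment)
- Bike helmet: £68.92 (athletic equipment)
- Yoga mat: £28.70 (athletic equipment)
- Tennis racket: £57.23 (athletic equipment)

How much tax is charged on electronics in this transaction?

Game controller £38.63: electronics → 7.5% → £2.89725
Wireless router £123.78: electronics → 7.5% → £9.2835
Wireless earbuds £26.99: electronics → 7.5% → £2.02425
Bluetooth speaker £84.19: electronics → 7.5% → £6.31425
Tax on electronics: unrounded sum = £20.51925 → £20.52

£20.52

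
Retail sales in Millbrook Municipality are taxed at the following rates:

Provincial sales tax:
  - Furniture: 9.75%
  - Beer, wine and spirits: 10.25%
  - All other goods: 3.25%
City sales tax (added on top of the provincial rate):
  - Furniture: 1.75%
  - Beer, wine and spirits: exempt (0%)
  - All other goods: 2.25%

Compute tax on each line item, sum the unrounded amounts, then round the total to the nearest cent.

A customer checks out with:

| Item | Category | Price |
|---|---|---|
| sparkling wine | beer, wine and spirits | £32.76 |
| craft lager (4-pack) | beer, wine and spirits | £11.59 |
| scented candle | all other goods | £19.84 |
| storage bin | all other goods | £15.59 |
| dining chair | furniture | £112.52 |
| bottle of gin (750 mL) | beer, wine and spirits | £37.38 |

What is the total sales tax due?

Sparkling wine £32.76: beer, wine and spirits → 10.25% + 0% city = 10.25% → £3.3579
Craft lager (4-pack) £11.59: beer, wine and spirits → 10.25% + 0% city = 10.25% → £1.187975
Scented candle £19.84: all other goods → 3.25% + 2.25% city = 5.5% → £1.0912
Storage bin £15.59: all other goods → 3.25% + 2.25% city = 5.5% → £0.85745
Dining chair £112.52: furniture → 9.75% + 1.75% city = 11.5% → £12.9398
Bottle of gin (750 mL) £37.38: beer, wine and spirits → 10.25% + 0% city = 10.25% → £3.83145
Unrounded tax sum = £23.265775 → £23.27

£23.27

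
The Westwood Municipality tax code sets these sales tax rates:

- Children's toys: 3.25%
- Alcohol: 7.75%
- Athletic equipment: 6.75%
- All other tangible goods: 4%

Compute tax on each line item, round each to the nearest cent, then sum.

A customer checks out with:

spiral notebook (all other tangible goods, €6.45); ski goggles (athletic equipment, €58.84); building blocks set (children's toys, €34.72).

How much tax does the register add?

€5.36

Spiral notebook €6.45: all other tangible goods → 4% → €0.26
Ski goggles €58.84: athletic equipment → 6.75% → €3.97
Building blocks set €34.72: children's toys → 3.25% → €1.13
Total tax = €0.26 + €3.97 + €1.13 = €5.36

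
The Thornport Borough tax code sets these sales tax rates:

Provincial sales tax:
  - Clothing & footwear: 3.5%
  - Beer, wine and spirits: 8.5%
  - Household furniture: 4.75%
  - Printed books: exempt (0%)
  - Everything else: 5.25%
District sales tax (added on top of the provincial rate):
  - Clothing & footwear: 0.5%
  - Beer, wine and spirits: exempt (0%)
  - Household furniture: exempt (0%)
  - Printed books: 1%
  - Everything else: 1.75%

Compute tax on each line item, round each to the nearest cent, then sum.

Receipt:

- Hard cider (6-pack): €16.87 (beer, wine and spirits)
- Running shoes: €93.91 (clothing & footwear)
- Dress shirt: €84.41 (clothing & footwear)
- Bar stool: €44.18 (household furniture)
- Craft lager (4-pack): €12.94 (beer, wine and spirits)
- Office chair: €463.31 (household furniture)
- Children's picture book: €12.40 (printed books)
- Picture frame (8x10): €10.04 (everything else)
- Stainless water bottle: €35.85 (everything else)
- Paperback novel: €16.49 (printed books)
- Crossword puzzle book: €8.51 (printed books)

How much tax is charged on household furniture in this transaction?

Bar stool €44.18: household furniture → 4.75% + 0% district = 4.75% → €2.10
Office chair €463.31: household furniture → 4.75% + 0% district = 4.75% → €22.01
Tax on household furniture = €2.10 + €22.01 = €24.11

€24.11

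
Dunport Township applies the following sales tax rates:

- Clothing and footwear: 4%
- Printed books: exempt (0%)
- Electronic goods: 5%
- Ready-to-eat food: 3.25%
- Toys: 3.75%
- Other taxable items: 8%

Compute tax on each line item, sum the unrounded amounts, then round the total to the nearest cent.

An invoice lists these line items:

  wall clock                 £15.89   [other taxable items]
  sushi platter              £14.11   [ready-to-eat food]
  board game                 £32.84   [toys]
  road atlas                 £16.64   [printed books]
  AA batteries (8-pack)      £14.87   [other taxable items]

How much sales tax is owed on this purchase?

Wall clock £15.89: other taxable items → 8% → £1.2712
Sushi platter £14.11: ready-to-eat food → 3.25% → £0.458575
Board game £32.84: toys → 3.75% → £1.2315
Road atlas £16.64: printed books → 0% → £0.00
AA batteries (8-pack) £14.87: other taxable items → 8% → £1.1896
Unrounded tax sum = £4.150875 → £4.15

£4.15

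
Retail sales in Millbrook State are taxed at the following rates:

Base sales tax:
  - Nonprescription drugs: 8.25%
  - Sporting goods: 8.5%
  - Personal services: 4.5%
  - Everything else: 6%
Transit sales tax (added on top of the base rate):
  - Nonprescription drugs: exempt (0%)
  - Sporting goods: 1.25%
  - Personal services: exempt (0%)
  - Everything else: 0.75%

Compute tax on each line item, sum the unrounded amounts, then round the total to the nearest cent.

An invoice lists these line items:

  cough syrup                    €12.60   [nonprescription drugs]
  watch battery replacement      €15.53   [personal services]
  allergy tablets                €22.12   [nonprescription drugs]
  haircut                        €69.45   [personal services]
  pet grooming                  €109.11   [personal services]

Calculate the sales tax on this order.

Cough syrup €12.60: nonprescription drugs → 8.25% + 0% transit = 8.25% → €1.0395
Watch battery replacement €15.53: personal services → 4.5% + 0% transit = 4.5% → €0.69885
Allergy tablets €22.12: nonprescription drugs → 8.25% + 0% transit = 8.25% → €1.8249
Haircut €69.45: personal services → 4.5% + 0% transit = 4.5% → €3.12525
Pet grooming €109.11: personal services → 4.5% + 0% transit = 4.5% → €4.90995
Unrounded tax sum = €11.59845 → €11.60

€11.60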